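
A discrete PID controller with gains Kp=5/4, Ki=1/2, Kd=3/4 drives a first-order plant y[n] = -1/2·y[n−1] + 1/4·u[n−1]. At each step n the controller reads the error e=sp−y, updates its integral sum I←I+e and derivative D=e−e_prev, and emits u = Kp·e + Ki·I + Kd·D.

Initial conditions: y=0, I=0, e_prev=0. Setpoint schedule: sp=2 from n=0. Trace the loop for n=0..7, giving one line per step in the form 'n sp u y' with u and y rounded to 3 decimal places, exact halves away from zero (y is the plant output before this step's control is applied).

(exact arithmetic carried between steps; '≈' marks a value shown rounded to 6 d.p. or computed from one; I and e_prev carry over from the previous line; the table rounds u and y to 3 d.p., halves away from zero)
n=0: y=0, sp=2, e=sp−y=2; I=2, D=e−e_prev=2; u=5/4·2+1/2·2+3/4·2=5; next y=-1/2·0+1/4·5=1.25
n=1: y=1.25, sp=2, e=sp−y=0.75; I=2.75, D=e−e_prev=-1.25; u=5/4·0.75+1/2·2.75+3/4·(-1.25)=1.375; next y=-1/2·1.25+1/4·1.375=-0.28125
n=2: y=-0.28125, sp=2, e=sp−y=2.28125; I=5.03125, D=e−e_prev=1.53125; u=5/4·2.28125+1/2·5.03125+3/4·1.53125=6.515625; next y=-1/2·(-0.28125)+1/4·6.515625≈1.769531
n=3: y≈1.769531, sp=2, e=sp−y≈0.230469; I≈5.261719, D=e−e_prev≈-2.050781; u=5/4·0.230469+1/2·5.261719+3/4·(-2.050781)≈1.380859; next y=-1/2·1.769531+1/4·1.380859≈-0.539551
n=4: y≈-0.539551, sp=2, e=sp−y≈2.539551; I≈7.801270, D=e−e_prev≈2.309082; u=5/4·2.539551+1/2·7.801270+3/4·2.309082≈8.806885; next y=-1/2·(-0.539551)+1/4·8.806885≈2.471497
n=5: y≈2.471497, sp=2, e=sp−y≈-0.471497; I≈7.329773, D=e−e_prev≈-3.011047; u=5/4·(-0.471497)+1/2·7.329773+3/4·(-3.011047)≈0.817230; next y=-1/2·2.471497+1/4·0.817230≈-1.031441
n=6: y≈-1.031441, sp=2, e=sp−y≈3.031441; I≈10.361214, D=e−e_prev≈3.502937; u=5/4·3.031441+1/2·10.361214+3/4·3.502937≈11.597111; next y=-1/2·(-1.031441)+1/4·11.597111≈3.414998
n=7: y≈3.414998, sp=2, e=sp−y≈-1.414998; I≈8.946216, D=e−e_prev≈-4.446439; u=5/4·(-1.414998)+1/2·8.946216+3/4·(-4.446439)≈-0.630469; next y=-1/2·3.414998+1/4·(-0.630469)≈-1.865116

0 2 5.000 0.000
1 2 1.375 1.250
2 2 6.516 -0.281
3 2 1.381 1.770
4 2 8.807 -0.540
5 2 0.817 2.471
6 2 11.597 -1.031
7 2 -0.630 3.415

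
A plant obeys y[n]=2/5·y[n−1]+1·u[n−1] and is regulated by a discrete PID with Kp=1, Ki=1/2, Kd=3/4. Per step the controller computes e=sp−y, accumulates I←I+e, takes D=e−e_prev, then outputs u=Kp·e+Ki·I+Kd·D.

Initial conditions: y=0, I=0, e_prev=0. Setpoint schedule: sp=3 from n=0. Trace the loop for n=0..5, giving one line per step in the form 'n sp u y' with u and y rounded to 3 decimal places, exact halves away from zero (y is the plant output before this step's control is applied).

(exact arithmetic carried between steps; '≈' marks a value shown rounded to 6 d.p. or computed from one; I and e_prev carry over from the previous line; the table rounds u and y to 3 d.p., halves away from zero)
n=0: y=0, sp=3, e=sp−y=3; I=3, D=e−e_prev=3; u=1·3+1/2·3+3/4·3=6.75; next y=2/5·0+1·6.75=6.75
n=1: y=6.75, sp=3, e=sp−y=-3.75; I=-0.75, D=e−e_prev=-6.75; u=1·(-3.75)+1/2·(-0.75)+3/4·(-6.75)=-9.1875; next y=2/5·6.75+1·(-9.1875)=-6.4875
n=2: y=-6.4875, sp=3, e=sp−y=9.4875; I=8.7375, D=e−e_prev=13.2375; u=1·9.4875+1/2·8.7375+3/4·13.2375=23.784375; next y=2/5·(-6.4875)+1·23.784375=21.189375
n=3: y=21.189375, sp=3, e=sp−y=-18.189375; I=-9.451875, D=e−e_prev=-27.676875; u=1·(-18.189375)+1/2·(-9.451875)+3/4·(-27.676875)≈-43.672969; next y=2/5·21.189375+1·(-43.672969)≈-35.197219
n=4: y≈-35.197219, sp=3, e=sp−y≈38.197219; I≈28.745344, D=e−e_prev≈56.386594; u=1·38.197219+1/2·28.745344+3/4·56.386594≈94.859836; next y=2/5·(-35.197219)+1·94.859836≈80.780948
n=5: y≈80.780948, sp=3, e=sp−y≈-77.780948; I≈-49.035605, D=e−e_prev≈-115.978167; u=1·(-77.780948)+1/2·(-49.035605)+3/4·(-115.978167)≈-189.282376; next y=2/5·80.780948+1·(-189.282376)≈-156.969997

0 3 6.750 0.000
1 3 -9.188 6.750
2 3 23.784 -6.488
3 3 -43.673 21.189
4 3 94.860 -35.197
5 3 -189.282 80.781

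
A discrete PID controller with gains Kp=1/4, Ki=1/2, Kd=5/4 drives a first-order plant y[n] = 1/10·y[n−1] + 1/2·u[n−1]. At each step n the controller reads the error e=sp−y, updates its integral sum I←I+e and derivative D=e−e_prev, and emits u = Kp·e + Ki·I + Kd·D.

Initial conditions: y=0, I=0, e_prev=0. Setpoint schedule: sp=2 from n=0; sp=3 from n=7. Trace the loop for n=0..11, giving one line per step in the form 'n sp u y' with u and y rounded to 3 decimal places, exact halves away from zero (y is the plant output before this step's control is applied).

0 2 4.000 0.000
1 2 -1.500 2.000
2 2 6.100 -0.550
3 2 -2.903 2.995
4 2 9.325 -1.152
5 2 -5.681 4.547
6 2 14.035 -2.386
7 3 -8.767 6.779
8 3 20.518 -3.706
9 3 -16.423 9.889
10 3 31.348 -7.223
11 3 -29.279 14.952

(exact arithmetic carried between steps; '≈' marks a value shown rounded to 6 d.p. or computed from one; I and e_prev carry over from the previous line; the table rounds u and y to 3 d.p., halves away from zero)
n=0: y=0, sp=2, e=sp−y=2; I=2, D=e−e_prev=2; u=1/4·2+1/2·2+5/4·2=4; next y=1/10·0+1/2·4=2
n=1: y=2, sp=2, e=sp−y=0; I=2, D=e−e_prev=-2; u=1/4·0+1/2·2+5/4·(-2)=-1.5; next y=1/10·2+1/2·(-1.5)=-0.55
n=2: y=-0.55, sp=2, e=sp−y=2.55; I=4.55, D=e−e_prev=2.55; u=1/4·2.55+1/2·4.55+5/4·2.55=6.1; next y=1/10·(-0.55)+1/2·6.1=2.995
n=3: y=2.995, sp=2, e=sp−y=-0.995; I=3.555, D=e−e_prev=-3.545; u=1/4·(-0.995)+1/2·3.555+5/4·(-3.545)=-2.9025; next y=1/10·2.995+1/2·(-2.9025)=-1.15175
n=4: y=-1.15175, sp=2, e=sp−y=3.15175; I=6.70675, D=e−e_prev=4.14675; u=1/4·3.15175+1/2·6.70675+5/4·4.14675=9.32475; next y=1/10·(-1.15175)+1/2·9.32475=4.5472
n=5: y=4.5472, sp=2, e=sp−y=-2.5472; I=4.15955, D=e−e_prev=-5.69895; u=1/4·(-2.5472)+1/2·4.15955+5/4·(-5.69895)≈-5.680713; next y=1/10·4.5472+1/2·(-5.680713)≈-2.385636
n=6: y≈-2.385636, sp=2, e=sp−y≈4.385636; I≈8.545186, D=e−e_prev≈6.932836; u=1/4·4.385636+1/2·8.545186+5/4·6.932836≈14.035048; next y=1/10·(-2.385636)+1/2·14.035048≈6.778960
n=7: y≈6.778960, sp=3, e=sp−y≈-3.778960; I≈4.766226, D=e−e_prev≈-8.164596; u=1/4·(-3.778960)+1/2·4.766226+5/4·(-8.164596)≈-8.767372; next y=1/10·6.778960+1/2·(-8.767372)≈-3.705790
n=8: y≈-3.705790, sp=3, e=sp−y≈6.705790; I≈11.472016, D=e−e_prev≈10.484750; u=1/4·6.705790+1/2·11.472016+5/4·10.484750≈20.518394; next y=1/10·(-3.705790)+1/2·20.518394≈9.888618
n=9: y≈9.888618, sp=3, e=sp−y≈-6.888618; I≈4.583399, D=e−e_prev≈-13.594408; u=1/4·(-6.888618)+1/2·4.583399+5/4·(-13.594408)≈-16.423465; next y=1/10·9.888618+1/2·(-16.423465)≈-7.222871
n=10: y≈-7.222871, sp=3, e=sp−y≈10.222871; I≈14.806269, D=e−e_prev≈17.111489; u=1/4·10.222871+1/2·14.806269+5/4·17.111489≈31.348213; next y=1/10·(-7.222871)+1/2·31.348213≈14.951819
n=11: y≈14.951819, sp=3, e=sp−y≈-11.951819; I≈2.854450, D=e−e_prev≈-22.174690; u=1/4·(-11.951819)+1/2·2.854450+5/4·(-22.174690)≈-29.279093; next y=1/10·14.951819+1/2·(-29.279093)≈-13.144364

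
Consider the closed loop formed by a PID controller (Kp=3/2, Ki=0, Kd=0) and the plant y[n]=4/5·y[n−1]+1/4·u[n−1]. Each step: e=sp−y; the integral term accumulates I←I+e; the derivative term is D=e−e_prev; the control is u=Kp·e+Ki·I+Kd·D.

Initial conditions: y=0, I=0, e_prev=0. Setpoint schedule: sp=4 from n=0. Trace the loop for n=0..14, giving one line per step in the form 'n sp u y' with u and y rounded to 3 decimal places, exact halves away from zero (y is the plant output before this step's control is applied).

0 4 6.000 0.000
1 4 3.750 1.500
2 4 2.794 2.138
3 4 2.387 2.408
4 4 2.215 2.524
5 4 2.141 2.573
6 4 2.110 2.593
7 4 2.097 2.602
8 4 2.091 2.606
9 4 2.089 2.608
10 4 2.088 2.608
11 4 2.087 2.608
12 4 2.087 2.609
13 4 2.087 2.609
14 4 2.087 2.609

(exact arithmetic carried between steps; '≈' marks a value shown rounded to 6 d.p. or computed from one; I and e_prev carry over from the previous line; the table rounds u and y to 3 d.p., halves away from zero)
n=0: y=0, sp=4, e=sp−y=4; I=4, D=e−e_prev=4; u=3/2·4+0·4+0·4=6; next y=4/5·0+1/4·6=1.5
n=1: y=1.5, sp=4, e=sp−y=2.5; I=6.5, D=e−e_prev=-1.5; u=3/2·2.5+0·6.5+0·(-1.5)=3.75; next y=4/5·1.5+1/4·3.75=2.1375
n=2: y=2.1375, sp=4, e=sp−y=1.8625; I=8.3625, D=e−e_prev=-0.6375; u=3/2·1.8625+0·8.3625+0·(-0.6375)=2.79375; next y=4/5·2.1375+1/4·2.79375≈2.408438
n=3: y≈2.408438, sp=4, e=sp−y≈1.591563; I≈9.954063, D=e−e_prev≈-0.270938; u=3/2·1.591563+0·9.954063+0·(-0.270938)≈2.387344; next y=4/5·2.408438+1/4·2.387344≈2.523586
n=4: y≈2.523586, sp=4, e=sp−y≈1.476414; I≈11.430477, D=e−e_prev≈-0.115148; u=3/2·1.476414+0·11.430477+0·(-0.115148)≈2.214621; next y=4/5·2.523586+1/4·2.214621≈2.572524
n=5: y≈2.572524, sp=4, e=sp−y≈1.427476; I≈12.857953, D=e−e_prev≈-0.048938; u=3/2·1.427476+0·12.857953+0·(-0.048938)≈2.141214; next y=4/5·2.572524+1/4·2.141214≈2.593323
n=6: y≈2.593323, sp=4, e=sp−y≈1.406677; I≈14.264630, D=e−e_prev≈-0.020799; u=3/2·1.406677+0·14.264630+0·(-0.020799)≈2.110016; next y=4/5·2.593323+1/4·2.110016≈2.602162
n=7: y≈2.602162, sp=4, e=sp−y≈1.397838; I≈15.662468, D=e−e_prev≈-0.008839; u=3/2·1.397838+0·15.662468+0·(-0.008839)≈2.096757; next y=4/5·2.602162+1/4·2.096757≈2.605919
n=8: y≈2.605919, sp=4, e=sp−y≈1.394081; I≈17.056549, D=e−e_prev≈-0.003757; u=3/2·1.394081+0·17.056549+0·(-0.003757)≈2.091122; next y=4/5·2.605919+1/4·2.091122≈2.607516
n=9: y≈2.607516, sp=4, e=sp−y≈1.392484; I≈18.449033, D=e−e_prev≈-0.001597; u=3/2·1.392484+0·18.449033+0·(-0.001597)≈2.088727; next y=4/5·2.607516+1/4·2.088727≈2.608194
n=10: y≈2.608194, sp=4, e=sp−y≈1.391806; I≈19.840839, D=e−e_prev≈-0.000679; u=3/2·1.391806+0·19.840839+0·(-0.000679)≈2.087709; next y=4/5·2.608194+1/4·2.087709≈2.608482
n=11: y≈2.608482, sp=4, e=sp−y≈1.391518; I≈21.232357, D=e−e_prev≈-0.000288; u=3/2·1.391518+0·21.232357+0·(-0.000288)≈2.087276; next y=4/5·2.608482+1/4·2.087276≈2.608605
n=12: y≈2.608605, sp=4, e=sp−y≈1.391395; I≈22.623752, D=e−e_prev≈-0.000123; u=3/2·1.391395+0·22.623752+0·(-0.000123)≈2.087092; next y=4/5·2.608605+1/4·2.087092≈2.608657
n=13: y≈2.608657, sp=4, e=sp−y≈1.391343; I≈24.015094, D=e−e_prev≈-0.000052; u=3/2·1.391343+0·24.015094+0·(-0.000052)≈2.087014; next y=4/5·2.608657+1/4·2.087014≈2.608679
n=14: y≈2.608679, sp=4, e=sp−y≈1.391321; I≈25.406415, D=e−e_prev≈-0.000022; u=3/2·1.391321+0·25.406415+0·(-0.000022)≈2.086981; next y=4/5·2.608679+1/4·2.086981≈2.608689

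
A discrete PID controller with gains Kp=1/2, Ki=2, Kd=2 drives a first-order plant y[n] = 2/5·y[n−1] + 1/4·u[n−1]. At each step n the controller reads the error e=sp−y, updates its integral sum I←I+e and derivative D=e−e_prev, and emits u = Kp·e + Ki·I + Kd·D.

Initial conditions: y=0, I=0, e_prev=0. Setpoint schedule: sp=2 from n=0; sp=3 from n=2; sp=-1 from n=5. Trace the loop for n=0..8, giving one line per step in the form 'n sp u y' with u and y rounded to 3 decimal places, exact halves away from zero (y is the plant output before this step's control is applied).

0 2 9.000 0.000
1 2 -1.125 2.250
2 3 14.716 0.619
3 3 -0.669 3.926
4 3 15.447 1.403
5 -1 -17.995 4.423
6 -1 17.385 -2.729
7 -1 -20.389 3.255
8 -1 14.795 -3.795

(exact arithmetic carried between steps; '≈' marks a value shown rounded to 6 d.p. or computed from one; I and e_prev carry over from the previous line; the table rounds u and y to 3 d.p., halves away from zero)
n=0: y=0, sp=2, e=sp−y=2; I=2, D=e−e_prev=2; u=1/2·2+2·2+2·2=9; next y=2/5·0+1/4·9=2.25
n=1: y=2.25, sp=2, e=sp−y=-0.25; I=1.75, D=e−e_prev=-2.25; u=1/2·(-0.25)+2·1.75+2·(-2.25)=-1.125; next y=2/5·2.25+1/4·(-1.125)=0.61875
n=2: y=0.61875, sp=3, e=sp−y=2.38125; I=4.13125, D=e−e_prev=2.63125; u=1/2·2.38125+2·4.13125+2·2.63125=14.715625; next y=2/5·0.61875+1/4·14.715625≈3.926406
n=3: y≈3.926406, sp=3, e=sp−y≈-0.926406; I≈3.204844, D=e−e_prev≈-3.307656; u=1/2·(-0.926406)+2·3.204844+2·(-3.307656)≈-0.668828; next y=2/5·3.926406+1/4·(-0.668828)≈1.403355
n=4: y≈1.403355, sp=3, e=sp−y≈1.596645; I≈4.801488, D=e−e_prev≈2.523051; u=1/2·1.596645+2·4.801488+2·2.523051≈15.447400; next y=2/5·1.403355+1/4·15.447400≈4.423192
n=5: y≈4.423192, sp=-1, e=sp−y≈-5.423192; I≈-0.621704, D=e−e_prev≈-7.019837; u=1/2·(-5.423192)+2·(-0.621704)+2·(-7.019837)≈-17.994678; next y=2/5·4.423192+1/4·(-17.994678)≈-2.729393
n=6: y≈-2.729393, sp=-1, e=sp−y≈1.729393; I≈1.107689, D=e−e_prev≈7.152585; u=1/2·1.729393+2·1.107689+2·7.152585≈17.385243; next y=2/5·(-2.729393)+1/4·17.385243≈3.254554
n=7: y≈3.254554, sp=-1, e=sp−y≈-4.254554; I≈-3.146865, D=e−e_prev≈-5.983946; u=1/2·(-4.254554)+2·(-3.146865)+2·(-5.983946)≈-20.388900; next y=2/5·3.254554+1/4·(-20.388900)≈-3.795403
n=8: y≈-3.795403, sp=-1, e=sp−y≈2.795403; I≈-0.351462, D=e−e_prev≈7.049957; u=1/2·2.795403+2·(-0.351462)+2·7.049957≈14.794693; next y=2/5·(-3.795403)+1/4·14.794693≈2.180512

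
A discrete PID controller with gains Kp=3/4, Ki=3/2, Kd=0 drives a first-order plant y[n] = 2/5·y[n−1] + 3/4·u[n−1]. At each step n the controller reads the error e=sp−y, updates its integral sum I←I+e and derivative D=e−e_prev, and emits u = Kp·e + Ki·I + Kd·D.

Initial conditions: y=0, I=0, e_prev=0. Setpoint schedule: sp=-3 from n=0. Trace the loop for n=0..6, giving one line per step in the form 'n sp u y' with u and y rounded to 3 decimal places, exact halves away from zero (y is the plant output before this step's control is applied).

(exact arithmetic carried between steps; '≈' marks a value shown rounded to 6 d.p. or computed from one; I and e_prev carry over from the previous line; the table rounds u and y to 3 d.p., halves away from zero)
n=0: y=0, sp=-3, e=sp−y=-3; I=-3, D=e−e_prev=-3; u=3/4·(-3)+3/2·(-3)+0·(-3)=-6.75; next y=2/5·0+3/4·(-6.75)=-5.0625
n=1: y=-5.0625, sp=-3, e=sp−y=2.0625; I=-0.9375, D=e−e_prev=5.0625; u=3/4·2.0625+3/2·(-0.9375)+0·5.0625=0.140625; next y=2/5·(-5.0625)+3/4·0.140625≈-1.919531
n=2: y≈-1.919531, sp=-3, e=sp−y≈-1.080469; I≈-2.017969, D=e−e_prev≈-3.142969; u=3/4·(-1.080469)+3/2·(-2.017969)+0·(-3.142969)≈-3.837305; next y=2/5·(-1.919531)+3/4·(-3.837305)≈-3.645791
n=3: y≈-3.645791, sp=-3, e=sp−y≈0.645791; I≈-1.372178, D=e−e_prev≈1.726260; u=3/4·0.645791+3/2·(-1.372178)+0·1.726260≈-1.573923; next y=2/5·(-3.645791)+3/4·(-1.573923)≈-2.638759
n=4: y≈-2.638759, sp=-3, e=sp−y≈-0.361241; I≈-1.733419, D=e−e_prev≈-1.007032; u=3/4·(-0.361241)+3/2·(-1.733419)+0·(-1.007032)≈-2.871059; next y=2/5·(-2.638759)+3/4·(-2.871059)≈-3.208798
n=5: y≈-3.208798, sp=-3, e=sp−y≈0.208798; I≈-1.524621, D=e−e_prev≈0.570039; u=3/4·0.208798+3/2·(-1.524621)+0·0.570039≈-2.130333; next y=2/5·(-3.208798)+3/4·(-2.130333)≈-2.881269
n=6: y≈-2.881269, sp=-3, e=sp−y≈-0.118731; I≈-1.643352, D=e−e_prev≈-0.327529; u=3/4·(-0.118731)+3/2·(-1.643352)+0·(-0.327529)≈-2.554076; next y=2/5·(-2.881269)+3/4·(-2.554076)≈-3.068065

0 -3 -6.750 0.000
1 -3 0.141 -5.063
2 -3 -3.837 -1.920
3 -3 -1.574 -3.646
4 -3 -2.871 -2.639
5 -3 -2.130 -3.209
6 -3 -2.554 -2.881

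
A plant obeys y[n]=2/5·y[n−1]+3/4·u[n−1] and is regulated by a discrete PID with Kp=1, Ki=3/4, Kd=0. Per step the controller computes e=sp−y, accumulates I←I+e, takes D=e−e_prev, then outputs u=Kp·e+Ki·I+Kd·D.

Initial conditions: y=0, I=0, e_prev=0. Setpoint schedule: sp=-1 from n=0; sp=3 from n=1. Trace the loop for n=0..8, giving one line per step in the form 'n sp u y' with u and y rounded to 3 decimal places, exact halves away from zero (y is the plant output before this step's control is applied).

(exact arithmetic carried between steps; '≈' marks a value shown rounded to 6 d.p. or computed from one; I and e_prev carry over from the previous line; the table rounds u and y to 3 d.p., halves away from zero)
n=0: y=0, sp=-1, e=sp−y=-1; I=-1, D=e−e_prev=-1; u=1·(-1)+3/4·(-1)+0·(-1)=-1.75; next y=2/5·0+3/4·(-1.75)=-1.3125
n=1: y=-1.3125, sp=3, e=sp−y=4.3125; I=3.3125, D=e−e_prev=5.3125; u=1·4.3125+3/4·3.3125+0·5.3125=6.796875; next y=2/5·(-1.3125)+3/4·6.796875≈4.572656
n=2: y≈4.572656, sp=3, e=sp−y≈-1.572656; I≈1.739844, D=e−e_prev≈-5.885156; u=1·(-1.572656)+3/4·1.739844+0·(-5.885156)≈-0.267773; next y=2/5·4.572656+3/4·(-0.267773)≈1.628232
n=3: y≈1.628232, sp=3, e=sp−y≈1.371768; I≈3.111611, D=e−e_prev≈2.944424; u=1·1.371768+3/4·3.111611+0·2.944424≈3.705476; next y=2/5·1.628232+3/4·3.705476≈3.430400
n=4: y≈3.430400, sp=3, e=sp−y≈-0.430400; I≈2.681211, D=e−e_prev≈-1.802168; u=1·(-0.430400)+3/4·2.681211+0·(-1.802168)≈1.580508; next y=2/5·3.430400+3/4·1.580508≈2.557541
n=5: y≈2.557541, sp=3, e=sp−y≈0.442459; I≈3.123670, D=e−e_prev≈0.872859; u=1·0.442459+3/4·3.123670+0·0.872859≈2.785211; next y=2/5·2.557541+3/4·2.785211≈3.111925
n=6: y≈3.111925, sp=3, e=sp−y≈-0.111925; I≈3.011745, D=e−e_prev≈-0.554384; u=1·(-0.111925)+3/4·3.011745+0·(-0.554384)≈2.146884; next y=2/5·3.111925+3/4·2.146884≈2.854933
n=7: y≈2.854933, sp=3, e=sp−y≈0.145067; I≈3.156812, D=e−e_prev≈0.256992; u=1·0.145067+3/4·3.156812+0·0.256992≈2.512676; next y=2/5·2.854933+3/4·2.512676≈3.026480
n=8: y≈3.026480, sp=3, e=sp−y≈-0.026480; I≈3.130332, D=e−e_prev≈-0.171547; u=1·(-0.026480)+3/4·3.130332+0·(-0.171547)≈2.321269; next y=2/5·3.026480+3/4·2.321269≈2.951544

0 -1 -1.750 0.000
1 3 6.797 -1.313
2 3 -0.268 4.573
3 3 3.705 1.628
4 3 1.581 3.430
5 3 2.785 2.558
6 3 2.147 3.112
7 3 2.513 2.855
8 3 2.321 3.026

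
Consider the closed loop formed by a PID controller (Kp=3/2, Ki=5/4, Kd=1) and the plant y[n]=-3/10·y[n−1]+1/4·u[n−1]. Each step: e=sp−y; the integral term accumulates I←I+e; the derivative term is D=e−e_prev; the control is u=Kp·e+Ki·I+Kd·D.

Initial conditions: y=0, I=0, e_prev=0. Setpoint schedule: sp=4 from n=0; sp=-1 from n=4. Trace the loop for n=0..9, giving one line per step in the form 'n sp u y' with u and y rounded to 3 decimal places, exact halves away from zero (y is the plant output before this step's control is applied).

(exact arithmetic carried between steps; '≈' marks a value shown rounded to 6 d.p. or computed from one; I and e_prev carry over from the previous line; the table rounds u and y to 3 d.p., halves away from zero)
n=0: y=0, sp=4, e=sp−y=4; I=4, D=e−e_prev=4; u=3/2·4+5/4·4+1·4=15; next y=-3/10·0+1/4·15=3.75
n=1: y=3.75, sp=4, e=sp−y=0.25; I=4.25, D=e−e_prev=-3.75; u=3/2·0.25+5/4·4.25+1·(-3.75)=1.9375; next y=-3/10·3.75+1/4·1.9375=-0.640625
n=2: y=-0.640625, sp=4, e=sp−y=4.640625; I=8.890625, D=e−e_prev=4.390625; u=3/2·4.640625+5/4·8.890625+1·4.390625≈22.464844; next y=-3/10·(-0.640625)+1/4·22.464844≈5.808398
n=3: y≈5.808398, sp=4, e=sp−y≈-1.808398; I≈7.082227, D=e−e_prev≈-6.449023; u=3/2·(-1.808398)+5/4·7.082227+1·(-6.449023)≈-0.308838; next y=-3/10·5.808398+1/4·(-0.308838)≈-1.819729
n=4: y≈-1.819729, sp=-1, e=sp−y≈0.819729; I≈7.901956, D=e−e_prev≈2.628127; u=3/2·0.819729+5/4·7.901956+1·2.628127≈13.735165; next y=-3/10·(-1.819729)+1/4·13.735165≈3.979710
n=5: y≈3.979710, sp=-1, e=sp−y≈-4.979710; I≈2.922246, D=e−e_prev≈-5.799439; u=3/2·(-4.979710)+5/4·2.922246+1·(-5.799439)≈-9.616197; next y=-3/10·3.979710+1/4·(-9.616197)≈-3.597962
n=6: y≈-3.597962, sp=-1, e=sp−y≈2.597962; I≈5.520208, D=e−e_prev≈7.577672; u=3/2·2.597962+5/4·5.520208+1·7.577672≈18.374876; next y=-3/10·(-3.597962)+1/4·18.374876≈5.673108
n=7: y≈5.673108, sp=-1, e=sp−y≈-6.673108; I≈-1.152900, D=e−e_prev≈-9.271070; u=3/2·(-6.673108)+5/4·(-1.152900)+1·(-9.271070)≈-20.721856; next y=-3/10·5.673108+1/4·(-20.721856)≈-6.882396
n=8: y≈-6.882396, sp=-1, e=sp−y≈5.882396; I≈4.729497, D=e−e_prev≈12.555504; u=3/2·5.882396+5/4·4.729497+1·12.555504≈27.290969; next y=-3/10·(-6.882396)+1/4·27.290969≈8.887461
n=9: y≈8.887461, sp=-1, e=sp−y≈-9.887461; I≈-5.157965, D=e−e_prev≈-15.769857; u=3/2·(-9.887461)+5/4·(-5.157965)+1·(-15.769857)≈-37.048505; next y=-3/10·8.887461+1/4·(-37.048505)≈-11.928365

0 4 15.000 0.000
1 4 1.938 3.750
2 4 22.465 -0.641
3 4 -0.309 5.808
4 -1 13.735 -1.820
5 -1 -9.616 3.980
6 -1 18.375 -3.598
7 -1 -20.722 5.673
8 -1 27.291 -6.882
9 -1 -37.049 8.887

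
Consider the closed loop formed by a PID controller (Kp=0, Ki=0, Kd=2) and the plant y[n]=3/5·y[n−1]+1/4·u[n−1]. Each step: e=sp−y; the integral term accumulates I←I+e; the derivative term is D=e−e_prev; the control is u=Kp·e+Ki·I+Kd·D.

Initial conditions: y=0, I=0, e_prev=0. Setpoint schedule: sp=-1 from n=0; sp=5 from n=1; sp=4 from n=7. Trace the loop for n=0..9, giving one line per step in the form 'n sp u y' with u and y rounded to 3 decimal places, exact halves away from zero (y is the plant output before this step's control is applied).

(exact arithmetic carried between steps; '≈' marks a value shown rounded to 6 d.p. or computed from one; I and e_prev carry over from the previous line; the table rounds u and y to 3 d.p., halves away from zero)
n=0: y=0, sp=-1, e=sp−y=-1; I=-1, D=e−e_prev=-1; u=0·(-1)+0·(-1)+2·(-1)=-2; next y=3/5·0+1/4·(-2)=-0.5
n=1: y=-0.5, sp=5, e=sp−y=5.5; I=4.5, D=e−e_prev=6.5; u=0·5.5+0·4.5+2·6.5=13; next y=3/5·(-0.5)+1/4·13=2.95
n=2: y=2.95, sp=5, e=sp−y=2.05; I=6.55, D=e−e_prev=-3.45; u=0·2.05+0·6.55+2·(-3.45)=-6.9; next y=3/5·2.95+1/4·(-6.9)=0.045
n=3: y=0.045, sp=5, e=sp−y=4.955; I=11.505, D=e−e_prev=2.905; u=0·4.955+0·11.505+2·2.905=5.81; next y=3/5·0.045+1/4·5.81=1.4795
n=4: y=1.4795, sp=5, e=sp−y=3.5205; I=15.0255, D=e−e_prev=-1.4345; u=0·3.5205+0·15.0255+2·(-1.4345)=-2.869; next y=3/5·1.4795+1/4·(-2.869)=0.17045
n=5: y=0.17045, sp=5, e=sp−y=4.82955; I=19.85505, D=e−e_prev=1.30905; u=0·4.82955+0·19.85505+2·1.30905=2.6181; next y=3/5·0.17045+1/4·2.6181=0.756795
n=6: y=0.756795, sp=5, e=sp−y=4.243205; I=24.098255, D=e−e_prev=-0.586345; u=0·4.243205+0·24.098255+2·(-0.586345)=-1.17269; next y=3/5·0.756795+1/4·(-1.17269)≈0.160905
n=7: y≈0.160905, sp=4, e=sp−y≈3.839096; I≈27.937351, D=e−e_prev≈-0.404110; u=0·3.839096+0·27.937351+2·(-0.404110)≈-0.808219; next y=3/5·0.160905+1/4·(-0.808219)≈-0.105512
n=8: y≈-0.105512, sp=4, e=sp−y≈4.105512; I≈32.042863, D=e−e_prev≈0.266417; u=0·4.105512+0·32.042863+2·0.266417≈0.532833; next y=3/5·(-0.105512)+1/4·0.532833≈0.069901
n=9: y≈0.069901, sp=4, e=sp−y≈3.930099; I≈35.972962, D=e−e_prev≈-0.175413; u=0·3.930099+0·35.972962+2·(-0.175413)≈-0.350826; next y=3/5·0.069901+1/4·(-0.350826)≈-0.045766

0 -1 -2.000 0.000
1 5 13.000 -0.500
2 5 -6.900 2.950
3 5 5.810 0.045
4 5 -2.869 1.480
5 5 2.618 0.170
6 5 -1.173 0.757
7 4 -0.808 0.161
8 4 0.533 -0.106
9 4 -0.351 0.070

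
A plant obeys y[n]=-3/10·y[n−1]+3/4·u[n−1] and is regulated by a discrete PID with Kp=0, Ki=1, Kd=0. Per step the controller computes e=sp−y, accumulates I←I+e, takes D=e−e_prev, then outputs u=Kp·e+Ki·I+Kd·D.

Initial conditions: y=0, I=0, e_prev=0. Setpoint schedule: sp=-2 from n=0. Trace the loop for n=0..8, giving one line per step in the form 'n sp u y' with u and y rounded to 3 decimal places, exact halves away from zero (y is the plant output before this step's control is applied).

(exact arithmetic carried between steps; '≈' marks a value shown rounded to 6 d.p. or computed from one; I and e_prev carry over from the previous line; the table rounds u and y to 3 d.p., halves away from zero)
n=0: y=0, sp=-2, e=sp−y=-2; I=-2, D=e−e_prev=-2; u=0·(-2)+1·(-2)+0·(-2)=-2; next y=-3/10·0+3/4·(-2)=-1.5
n=1: y=-1.5, sp=-2, e=sp−y=-0.5; I=-2.5, D=e−e_prev=1.5; u=0·(-0.5)+1·(-2.5)+0·1.5=-2.5; next y=-3/10·(-1.5)+3/4·(-2.5)=-1.425
n=2: y=-1.425, sp=-2, e=sp−y=-0.575; I=-3.075, D=e−e_prev=-0.075; u=0·(-0.575)+1·(-3.075)+0·(-0.075)=-3.075; next y=-3/10·(-1.425)+3/4·(-3.075)=-1.87875
n=3: y=-1.87875, sp=-2, e=sp−y=-0.12125; I=-3.19625, D=e−e_prev=0.45375; u=0·(-0.12125)+1·(-3.19625)+0·0.45375=-3.19625; next y=-3/10·(-1.87875)+3/4·(-3.19625)≈-1.833563
n=4: y≈-1.833563, sp=-2, e=sp−y≈-0.166438; I≈-3.362688, D=e−e_prev≈-0.045188; u=0·(-0.166438)+1·(-3.362688)+0·(-0.045188)≈-3.362688; next y=-3/10·(-1.833563)+3/4·(-3.362688)≈-1.971947
n=5: y≈-1.971947, sp=-2, e=sp−y≈-0.028053; I≈-3.390741, D=e−e_prev≈0.138384; u=0·(-0.028053)+1·(-3.390741)+0·0.138384≈-3.390741; next y=-3/10·(-1.971947)+3/4·(-3.390741)≈-1.951471
n=6: y≈-1.951471, sp=-2, e=sp−y≈-0.048529; I≈-3.439269, D=e−e_prev≈-0.020475; u=0·(-0.048529)+1·(-3.439269)+0·(-0.020475)≈-3.439269; next y=-3/10·(-1.951471)+3/4·(-3.439269)≈-1.994010
n=7: y≈-1.994010, sp=-2, e=sp−y≈-0.005990; I≈-3.445259, D=e−e_prev≈0.042539; u=0·(-0.005990)+1·(-3.445259)+0·0.042539≈-3.445259; next y=-3/10·(-1.994010)+3/4·(-3.445259)≈-1.985741
n=8: y≈-1.985741, sp=-2, e=sp−y≈-0.014259; I≈-3.459518, D=e−e_prev≈-0.008270; u=0·(-0.014259)+1·(-3.459518)+0·(-0.008270)≈-3.459518; next y=-3/10·(-1.985741)+3/4·(-3.459518)≈-1.998916

0 -2 -2.000 0.000
1 -2 -2.500 -1.500
2 -2 -3.075 -1.425
3 -2 -3.196 -1.879
4 -2 -3.363 -1.834
5 -2 -3.391 -1.972
6 -2 -3.439 -1.951
7 -2 -3.445 -1.994
8 -2 -3.460 -1.986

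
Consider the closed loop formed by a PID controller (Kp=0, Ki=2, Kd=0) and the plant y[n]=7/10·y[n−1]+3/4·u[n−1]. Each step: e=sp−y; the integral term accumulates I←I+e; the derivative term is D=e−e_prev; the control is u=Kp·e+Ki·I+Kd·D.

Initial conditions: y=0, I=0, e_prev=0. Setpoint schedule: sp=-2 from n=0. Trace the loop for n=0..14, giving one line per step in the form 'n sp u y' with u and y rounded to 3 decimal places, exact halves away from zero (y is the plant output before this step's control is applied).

0 -2 -4.000 0.000
1 -2 -2.000 -3.000
2 -2 1.200 -3.600
3 -2 0.440 -1.620
4 -2 -1.952 -0.804
5 -2 -1.898 -2.027
6 -2 -0.213 -2.843
7 -2 0.086 -2.150
8 -2 -1.033 -1.440
9 -2 -1.467 -1.783
10 -2 -0.770 -2.349
11 -2 -0.327 -2.221
12 -2 -0.726 -1.800
13 -2 -1.116 -1.805
14 -2 -0.915 -2.101

(exact arithmetic carried between steps; '≈' marks a value shown rounded to 6 d.p. or computed from one; I and e_prev carry over from the previous line; the table rounds u and y to 3 d.p., halves away from zero)
n=0: y=0, sp=-2, e=sp−y=-2; I=-2, D=e−e_prev=-2; u=0·(-2)+2·(-2)+0·(-2)=-4; next y=7/10·0+3/4·(-4)=-3
n=1: y=-3, sp=-2, e=sp−y=1; I=-1, D=e−e_prev=3; u=0·1+2·(-1)+0·3=-2; next y=7/10·(-3)+3/4·(-2)=-3.6
n=2: y=-3.6, sp=-2, e=sp−y=1.6; I=0.6, D=e−e_prev=0.6; u=0·1.6+2·0.6+0·0.6=1.2; next y=7/10·(-3.6)+3/4·1.2=-1.62
n=3: y=-1.62, sp=-2, e=sp−y=-0.38; I=0.22, D=e−e_prev=-1.98; u=0·(-0.38)+2·0.22+0·(-1.98)=0.44; next y=7/10·(-1.62)+3/4·0.44=-0.804
n=4: y=-0.804, sp=-2, e=sp−y=-1.196; I=-0.976, D=e−e_prev=-0.816; u=0·(-1.196)+2·(-0.976)+0·(-0.816)=-1.952; next y=7/10·(-0.804)+3/4·(-1.952)=-2.0268
n=5: y=-2.0268, sp=-2, e=sp−y=0.0268; I=-0.9492, D=e−e_prev=1.2228; u=0·0.0268+2·(-0.9492)+0·1.2228=-1.8984; next y=7/10·(-2.0268)+3/4·(-1.8984)=-2.84256
n=6: y=-2.84256, sp=-2, e=sp−y=0.84256; I=-0.10664, D=e−e_prev=0.81576; u=0·0.84256+2·(-0.10664)+0·0.81576=-0.21328; next y=7/10·(-2.84256)+3/4·(-0.21328)=-2.149752
n=7: y=-2.149752, sp=-2, e=sp−y=0.149752; I=0.043112, D=e−e_prev=-0.692808; u=0·0.149752+2·0.043112+0·(-0.692808)=0.086224; next y=7/10·(-2.149752)+3/4·0.086224≈-1.440158
n=8: y≈-1.440158, sp=-2, e=sp−y≈-0.559842; I≈-0.516730, D=e−e_prev≈-0.709594; u=0·(-0.559842)+2·(-0.516730)+0·(-0.709594)≈-1.033459; next y=7/10·(-1.440158)+3/4·(-1.033459)≈-1.783205
n=9: y≈-1.783205, sp=-2, e=sp−y≈-0.216795; I≈-0.733524, D=e−e_prev≈0.343047; u=0·(-0.216795)+2·(-0.733524)+0·0.343047≈-1.467049; next y=7/10·(-1.783205)+3/4·(-1.467049)≈-2.348530
n=10: y≈-2.348530, sp=-2, e=sp−y≈0.348530; I≈-0.384994, D=e−e_prev≈0.565325; u=0·0.348530+2·(-0.384994)+0·0.565325≈-0.769988; next y=7/10·(-2.348530)+3/4·(-0.769988)≈-2.221462
n=11: y≈-2.221462, sp=-2, e=sp−y≈0.221462; I≈-0.163532, D=e−e_prev≈-0.127068; u=0·0.221462+2·(-0.163532)+0·(-0.127068)≈-0.327064; next y=7/10·(-2.221462)+3/4·(-0.327064)≈-1.800321
n=12: y≈-1.800321, sp=-2, e=sp−y≈-0.199679; I≈-0.363210, D=e−e_prev≈-0.421141; u=0·(-0.199679)+2·(-0.363210)+0·(-0.421141)≈-0.726421; next y=7/10·(-1.800321)+3/4·(-0.726421)≈-1.805041
n=13: y≈-1.805041, sp=-2, e=sp−y≈-0.194959; I≈-0.558170, D=e−e_prev≈0.004719; u=0·(-0.194959)+2·(-0.558170)+0·0.004719≈-1.116340; next y=7/10·(-1.805041)+3/4·(-1.116340)≈-2.100783
n=14: y≈-2.100783, sp=-2, e=sp−y≈0.100783; I≈-0.457387, D=e−e_prev≈0.295743; u=0·0.100783+2·(-0.457387)+0·0.295743≈-0.914773; next y=7/10·(-2.100783)+3/4·(-0.914773)≈-2.156628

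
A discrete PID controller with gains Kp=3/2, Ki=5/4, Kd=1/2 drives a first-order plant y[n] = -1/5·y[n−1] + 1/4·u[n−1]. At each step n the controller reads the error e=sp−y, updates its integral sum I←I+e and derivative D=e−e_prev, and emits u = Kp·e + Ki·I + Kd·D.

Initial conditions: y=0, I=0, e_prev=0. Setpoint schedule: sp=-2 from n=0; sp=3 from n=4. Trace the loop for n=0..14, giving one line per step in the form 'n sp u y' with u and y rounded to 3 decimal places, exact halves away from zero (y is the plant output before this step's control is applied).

0 -2 -6.500 0.000
1 -2 -2.719 -1.625
2 -2 -8.129 -0.355
3 -2 -4.329 -1.961
4 3 6.938 -0.690
5 3 1.358 1.872
6 3 10.248 -0.035
7 3 4.625 2.569
8 3 12.727 0.642
9 3 6.876 3.053
10 3 14.336 1.108
11 3 8.402 3.362
12 3 15.362 1.428
13 3 9.448 3.555
14 3 16.006 1.651

(exact arithmetic carried between steps; '≈' marks a value shown rounded to 6 d.p. or computed from one; I and e_prev carry over from the previous line; the table rounds u and y to 3 d.p., halves away from zero)
n=0: y=0, sp=-2, e=sp−y=-2; I=-2, D=e−e_prev=-2; u=3/2·(-2)+5/4·(-2)+1/2·(-2)=-6.5; next y=-1/5·0+1/4·(-6.5)=-1.625
n=1: y=-1.625, sp=-2, e=sp−y=-0.375; I=-2.375, D=e−e_prev=1.625; u=3/2·(-0.375)+5/4·(-2.375)+1/2·1.625=-2.71875; next y=-1/5·(-1.625)+1/4·(-2.71875)≈-0.354688
n=2: y≈-0.354688, sp=-2, e=sp−y≈-1.645313; I≈-4.020313, D=e−e_prev≈-1.270313; u=3/2·(-1.645313)+5/4·(-4.020313)+1/2·(-1.270313)≈-8.128516; next y=-1/5·(-0.354688)+1/4·(-8.128516)≈-1.961191
n=3: y≈-1.961191, sp=-2, e=sp−y≈-0.038809; I≈-4.059121, D=e−e_prev≈1.606504; u=3/2·(-0.038809)+5/4·(-4.059121)+1/2·1.606504≈-4.328862; next y=-1/5·(-1.961191)+1/4·(-4.328862)≈-0.689977
n=4: y≈-0.689977, sp=3, e=sp−y≈3.689977; I≈-0.369144, D=e−e_prev≈3.728786; u=3/2·3.689977+5/4·(-0.369144)+1/2·3.728786≈6.937929; next y=-1/5·(-0.689977)+1/4·6.937929≈1.872478
n=5: y≈1.872478, sp=3, e=sp−y≈1.127522; I≈0.758378, D=e−e_prev≈-2.562455; u=3/2·1.127522+5/4·0.758378+1/2·(-2.562455)≈1.358029; next y=-1/5·1.872478+1/4·1.358029≈-0.034988
n=6: y≈-0.034988, sp=3, e=sp−y≈3.034988; I≈3.793367, D=e−e_prev≈1.907466; u=3/2·3.034988+5/4·3.793367+1/2·1.907466≈10.247924; next y=-1/5·(-0.034988)+1/4·10.247924≈2.568979
n=7: y≈2.568979, sp=3, e=sp−y≈0.431021; I≈4.224388, D=e−e_prev≈-2.603967; u=3/2·0.431021+5/4·4.224388+1/2·(-2.603967)≈4.625034; next y=-1/5·2.568979+1/4·4.625034≈0.642463
n=8: y≈0.642463, sp=3, e=sp−y≈2.357537; I≈6.581925, D=e−e_prev≈1.926516; u=3/2·2.357537+5/4·6.581925+1/2·1.926516≈12.726971; next y=-1/5·0.642463+1/4·12.726971≈3.053250
n=9: y≈3.053250, sp=3, e=sp−y≈-0.053250; I≈6.528675, D=e−e_prev≈-2.410787; u=3/2·(-0.053250)+5/4·6.528675+1/2·(-2.410787)≈6.875575; next y=-1/5·3.053250+1/4·6.875575≈1.108244
n=10: y≈1.108244, sp=3, e=sp−y≈1.891756; I≈8.420432, D=e−e_prev≈1.945006; u=3/2·1.891756+5/4·8.420432+1/2·1.945006≈14.335677; next y=-1/5·1.108244+1/4·14.335677≈3.362270
n=11: y≈3.362270, sp=3, e=sp−y≈-0.362270; I≈8.058161, D=e−e_prev≈-2.254027; u=3/2·(-0.362270)+5/4·8.058161+1/2·(-2.254027)≈8.402282; next y=-1/5·3.362270+1/4·8.402282≈1.428116
n=12: y≈1.428116, sp=3, e=sp−y≈1.571884; I≈9.630045, D=e−e_prev≈1.934154; u=3/2·1.571884+5/4·9.630045+1/2·1.934154≈15.362458; next y=-1/5·1.428116+1/4·15.362458≈3.554991
n=13: y≈3.554991, sp=3, e=sp−y≈-0.554991; I≈9.075053, D=e−e_prev≈-2.126875; u=3/2·(-0.554991)+5/4·9.075053+1/2·(-2.126875)≈9.447892; next y=-1/5·3.554991+1/4·9.447892≈1.650975
n=14: y≈1.650975, sp=3, e=sp−y≈1.349025; I≈10.424078, D=e−e_prev≈1.904016; u=3/2·1.349025+5/4·10.424078+1/2·1.904016≈16.005644; next y=-1/5·1.650975+1/4·16.005644≈3.671216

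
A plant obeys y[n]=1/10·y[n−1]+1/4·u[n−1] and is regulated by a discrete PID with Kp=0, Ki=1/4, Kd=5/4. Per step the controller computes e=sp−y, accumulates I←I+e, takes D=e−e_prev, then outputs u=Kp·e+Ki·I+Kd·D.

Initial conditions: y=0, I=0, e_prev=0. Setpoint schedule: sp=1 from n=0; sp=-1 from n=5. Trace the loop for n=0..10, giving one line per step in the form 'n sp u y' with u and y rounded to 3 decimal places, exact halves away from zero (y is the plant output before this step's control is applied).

0 1 1.500 0.000
1 1 -0.063 0.375
2 1 1.092 0.022
3 1 0.515 0.275
4 1 1.192 0.156
5 -1 -1.982 0.314
6 -1 1.553 -0.464
7 -1 -0.762 0.342
8 -1 0.657 -0.156
9 -1 -0.634 0.149
10 -1 -0.102 -0.144

(exact arithmetic carried between steps; '≈' marks a value shown rounded to 6 d.p. or computed from one; I and e_prev carry over from the previous line; the table rounds u and y to 3 d.p., halves away from zero)
n=0: y=0, sp=1, e=sp−y=1; I=1, D=e−e_prev=1; u=0·1+1/4·1+5/4·1=1.5; next y=1/10·0+1/4·1.5=0.375
n=1: y=0.375, sp=1, e=sp−y=0.625; I=1.625, D=e−e_prev=-0.375; u=0·0.625+1/4·1.625+5/4·(-0.375)=-0.0625; next y=1/10·0.375+1/4·(-0.0625)=0.021875
n=2: y=0.021875, sp=1, e=sp−y=0.978125; I=2.603125, D=e−e_prev=0.353125; u=0·0.978125+1/4·2.603125+5/4·0.353125≈1.092188; next y=1/10·0.021875+1/4·1.092188≈0.275234
n=3: y≈0.275234, sp=1, e=sp−y≈0.724766; I≈3.327891, D=e−e_prev≈-0.253359; u=0·0.724766+1/4·3.327891+5/4·(-0.253359)≈0.515273; next y=1/10·0.275234+1/4·0.515273≈0.156342
n=4: y≈0.156342, sp=1, e=sp−y≈0.843658; I≈4.171549, D=e−e_prev≈0.118893; u=0·0.843658+1/4·4.171549+5/4·0.118893≈1.191503; next y=1/10·0.156342+1/4·1.191503≈0.313510
n=5: y≈0.313510, sp=-1, e=sp−y≈-1.313510; I≈2.858039, D=e−e_prev≈-2.157168; u=0·(-1.313510)+1/4·2.858039+5/4·(-2.157168)≈-1.981950; next y=1/10·0.313510+1/4·(-1.981950)≈-0.464137
n=6: y≈-0.464137, sp=-1, e=sp−y≈-0.535863; I≈2.322176, D=e−e_prev≈0.777647; u=0·(-0.535863)+1/4·2.322176+5/4·0.777647≈1.552602; next y=1/10·(-0.464137)+1/4·1.552602≈0.341737
n=7: y≈0.341737, sp=-1, e=sp−y≈-1.341737; I≈0.980439, D=e−e_prev≈-0.805873; u=0·(-1.341737)+1/4·0.980439+5/4·(-0.805873)≈-0.762232; next y=1/10·0.341737+1/4·(-0.762232)≈-0.156384
n=8: y≈-0.156384, sp=-1, e=sp−y≈-0.843616; I≈0.136823, D=e−e_prev≈0.498121; u=0·(-0.843616)+1/4·0.136823+5/4·0.498121≈0.656857; next y=1/10·(-0.156384)+1/4·0.656857≈0.148576
n=9: y≈0.148576, sp=-1, e=sp−y≈-1.148576; I≈-1.011753, D=e−e_prev≈-0.304960; u=0·(-1.148576)+1/4·(-1.011753)+5/4·(-0.304960)≈-0.634139; next y=1/10·0.148576+1/4·(-0.634139)≈-0.143677
n=10: y≈-0.143677, sp=-1, e=sp−y≈-0.856323; I≈-1.868076, D=e−e_prev≈0.292253; u=0·(-0.856323)+1/4·(-1.868076)+5/4·0.292253≈-0.101703; next y=1/10·(-0.143677)+1/4·(-0.101703)≈-0.039793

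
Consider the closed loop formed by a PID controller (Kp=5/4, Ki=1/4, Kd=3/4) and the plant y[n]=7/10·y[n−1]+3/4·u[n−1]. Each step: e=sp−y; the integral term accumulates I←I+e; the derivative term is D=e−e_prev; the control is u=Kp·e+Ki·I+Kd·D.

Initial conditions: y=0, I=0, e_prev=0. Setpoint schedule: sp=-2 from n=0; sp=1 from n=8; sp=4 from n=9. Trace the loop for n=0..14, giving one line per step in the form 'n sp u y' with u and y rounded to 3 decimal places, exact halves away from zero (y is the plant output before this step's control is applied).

0 -2 -4.500 0.000
1 -2 4.094 -3.375
2 -2 -7.280 0.708
3 -2 7.868 -4.965
4 -2 -12.273 2.426
5 -2 14.512 -7.507
6 -2 -21.117 5.629
7 -2 26.262 -11.898
8 1 -30.006 11.368
9 4 47.660 -14.547
10 4 -59.636 25.562
11 4 82.945 -26.833
12 4 -106.726 43.426
13 4 145.524 -49.646
14 4 -189.951 74.391

(exact arithmetic carried between steps; '≈' marks a value shown rounded to 6 d.p. or computed from one; I and e_prev carry over from the previous line; the table rounds u and y to 3 d.p., halves away from zero)
n=0: y=0, sp=-2, e=sp−y=-2; I=-2, D=e−e_prev=-2; u=5/4·(-2)+1/4·(-2)+3/4·(-2)=-4.5; next y=7/10·0+3/4·(-4.5)=-3.375
n=1: y=-3.375, sp=-2, e=sp−y=1.375; I=-0.625, D=e−e_prev=3.375; u=5/4·1.375+1/4·(-0.625)+3/4·3.375=4.09375; next y=7/10·(-3.375)+3/4·4.09375≈0.707813
n=2: y≈0.707813, sp=-2, e=sp−y≈-2.707813; I≈-3.332813, D=e−e_prev≈-4.082813; u=5/4·(-2.707813)+1/4·(-3.332813)+3/4·(-4.082813)≈-7.280078; next y=7/10·0.707813+3/4·(-7.280078)≈-4.964590
n=3: y≈-4.964590, sp=-2, e=sp−y≈2.964590; I≈-0.368223, D=e−e_prev≈5.672402; u=5/4·2.964590+1/4·(-0.368223)+3/4·5.672402≈7.867983; next y=7/10·(-4.964590)+3/4·7.867983≈2.425775
n=4: y≈2.425775, sp=-2, e=sp−y≈-4.425775; I≈-4.793997, D=e−e_prev≈-7.390365; u=5/4·(-4.425775)+1/4·(-4.793997)+3/4·(-7.390365)≈-12.273491; next y=7/10·2.425775+3/4·(-12.273491)≈-7.507076
n=5: y≈-7.507076, sp=-2, e=sp−y≈5.507076; I≈0.713079, D=e−e_prev≈9.932851; u=5/4·5.507076+1/4·0.713079+3/4·9.932851≈14.511753; next y=7/10·(-7.507076)+3/4·14.511753≈5.628861
n=6: y≈5.628861, sp=-2, e=sp−y≈-7.628861; I≈-6.915783, D=e−e_prev≈-13.135937; u=5/4·(-7.628861)+1/4·(-6.915783)+3/4·(-13.135937)≈-21.116975; next y=7/10·5.628861+3/4·(-21.116975)≈-11.897529
n=7: y≈-11.897529, sp=-2, e=sp−y≈9.897529; I≈2.981746, D=e−e_prev≈17.526390; u=5/4·9.897529+1/4·2.981746+3/4·17.526390≈26.262140; next y=7/10·(-11.897529)+3/4·26.262140≈11.368335
n=8: y≈11.368335, sp=1, e=sp−y≈-10.368335; I≈-7.386589, D=e−e_prev≈-20.265863; u=5/4·(-10.368335)+1/4·(-7.386589)+3/4·(-20.265863)≈-30.006463; next y=7/10·11.368335+3/4·(-30.006463)≈-14.547013
n=9: y≈-14.547013, sp=4, e=sp−y≈18.547013; I≈11.160424, D=e−e_prev≈28.915348; u=5/4·18.547013+1/4·11.160424+3/4·28.915348≈47.660383; next y=7/10·(-14.547013)+3/4·47.660383≈25.562378
n=10: y≈25.562378, sp=4, e=sp−y≈-21.562378; I≈-10.401954, D=e−e_prev≈-40.109391; u=5/4·(-21.562378)+1/4·(-10.401954)+3/4·(-40.109391)≈-59.635504; next y=7/10·25.562378+3/4·(-59.635504)≈-26.832964
n=11: y≈-26.832964, sp=4, e=sp−y≈30.832964; I≈20.431010, D=e−e_prev≈52.395342; u=5/4·30.832964+1/4·20.431010+3/4·52.395342≈82.945463; next y=7/10·(-26.832964)+3/4·82.945463≈43.426023
n=12: y≈43.426023, sp=4, e=sp−y≈-39.426023; I≈-18.995013, D=e−e_prev≈-70.258987; u=5/4·(-39.426023)+1/4·(-18.995013)+3/4·(-70.258987)≈-106.725522; next y=7/10·43.426023+3/4·(-106.725522)≈-49.645925
n=13: y≈-49.645925, sp=4, e=sp−y≈53.645925; I≈34.650912, D=e−e_prev≈93.071948; u=5/4·53.645925+1/4·34.650912+3/4·93.071948≈145.524096; next y=7/10·(-49.645925)+3/4·145.524096≈74.390924
n=14: y≈74.390924, sp=4, e=sp−y≈-70.390924; I≈-35.740012, D=e−e_prev≈-124.036850; u=5/4·(-70.390924)+1/4·(-35.740012)+3/4·(-124.036850)≈-189.951296; next y=7/10·74.390924+3/4·(-189.951296)≈-90.389825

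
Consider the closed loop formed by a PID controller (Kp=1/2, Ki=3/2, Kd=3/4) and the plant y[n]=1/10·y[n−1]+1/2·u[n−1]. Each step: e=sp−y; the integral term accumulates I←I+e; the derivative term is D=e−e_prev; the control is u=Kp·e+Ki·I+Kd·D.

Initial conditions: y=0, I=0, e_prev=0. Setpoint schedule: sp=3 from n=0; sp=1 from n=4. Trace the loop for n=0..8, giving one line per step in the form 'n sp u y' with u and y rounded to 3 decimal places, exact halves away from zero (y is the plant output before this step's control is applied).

(exact arithmetic carried between steps; '≈' marks a value shown rounded to 6 d.p. or computed from one; I and e_prev carry over from the previous line; the table rounds u and y to 3 d.p., halves away from zero)
n=0: y=0, sp=3, e=sp−y=3; I=3, D=e−e_prev=3; u=1/2·3+3/2·3+3/4·3=8.25; next y=1/10·0+1/2·8.25=4.125
n=1: y=4.125, sp=3, e=sp−y=-1.125; I=1.875, D=e−e_prev=-4.125; u=1/2·(-1.125)+3/2·1.875+3/4·(-4.125)=-0.84375; next y=1/10·4.125+1/2·(-0.84375)=-0.009375
n=2: y=-0.009375, sp=3, e=sp−y=3.009375; I=4.884375, D=e−e_prev=4.134375; u=1/2·3.009375+3/2·4.884375+3/4·4.134375≈11.932031; next y=1/10·(-0.009375)+1/2·11.932031≈5.965078
n=3: y≈5.965078, sp=3, e=sp−y≈-2.965078; I≈1.919297, D=e−e_prev≈-5.974453; u=1/2·(-2.965078)+3/2·1.919297+3/4·(-5.974453)≈-3.084434; next y=1/10·5.965078+1/2·(-3.084434)≈-0.945709
n=4: y≈-0.945709, sp=1, e=sp−y≈1.945709; I≈3.865006, D=e−e_prev≈4.910787; u=1/2·1.945709+3/2·3.865006+3/4·4.910787≈10.453454; next y=1/10·(-0.945709)+1/2·10.453454≈5.132156
n=5: y≈5.132156, sp=1, e=sp−y≈-4.132156; I≈-0.267150, D=e−e_prev≈-6.077865; u=1/2·(-4.132156)+3/2·(-0.267150)+3/4·(-6.077865)≈-7.025202; next y=1/10·5.132156+1/2·(-7.025202)≈-2.999385
n=6: y≈-2.999385, sp=1, e=sp−y≈3.999385; I≈3.732235, D=e−e_prev≈8.131541; u=1/2·3.999385+3/2·3.732235+3/4·8.131541≈13.696701; next y=1/10·(-2.999385)+1/2·13.696701≈6.548412
n=7: y≈6.548412, sp=1, e=sp−y≈-5.548412; I≈-1.816177, D=e−e_prev≈-9.547797; u=1/2·(-5.548412)+3/2·(-1.816177)+3/4·(-9.547797)≈-12.659319; next y=1/10·6.548412+1/2·(-12.659319)≈-5.674819
n=8: y≈-5.674819, sp=1, e=sp−y≈6.674819; I≈4.858642, D=e−e_prev≈12.223231; u=1/2·6.674819+3/2·4.858642+3/4·12.223231≈19.792795; next y=1/10·(-5.674819)+1/2·19.792795≈9.328915

0 3 8.250 0.000
1 3 -0.844 4.125
2 3 11.932 -0.009
3 3 -3.084 5.965
4 1 10.453 -0.946
5 1 -7.025 5.132
6 1 13.697 -2.999
7 1 -12.659 6.548
8 1 19.793 -5.675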